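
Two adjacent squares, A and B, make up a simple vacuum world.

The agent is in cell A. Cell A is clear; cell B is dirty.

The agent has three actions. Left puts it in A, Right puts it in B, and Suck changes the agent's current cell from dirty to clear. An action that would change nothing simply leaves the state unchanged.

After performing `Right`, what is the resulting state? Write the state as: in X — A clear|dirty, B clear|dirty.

start: in A — A clear, B dirty
1. Right → in B — A clear, B dirty

in B — A clear, B dirty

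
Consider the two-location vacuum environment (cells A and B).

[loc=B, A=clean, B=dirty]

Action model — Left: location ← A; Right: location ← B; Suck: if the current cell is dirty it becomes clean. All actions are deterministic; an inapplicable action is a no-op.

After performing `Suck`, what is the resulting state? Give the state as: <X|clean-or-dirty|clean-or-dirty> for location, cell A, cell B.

start: <B|clean|dirty>
1. Suck → <B|clean|clean>

<B|clean|clean>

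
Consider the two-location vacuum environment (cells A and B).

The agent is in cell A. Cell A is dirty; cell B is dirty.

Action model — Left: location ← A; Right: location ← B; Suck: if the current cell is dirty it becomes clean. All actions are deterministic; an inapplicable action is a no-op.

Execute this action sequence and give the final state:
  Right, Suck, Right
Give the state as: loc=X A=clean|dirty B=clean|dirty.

loc=B A=dirty B=clean

1. Right → loc=B A=dirty B=dirty
2. Suck → loc=B A=dirty B=clean
3. Right → loc=B A=dirty B=clean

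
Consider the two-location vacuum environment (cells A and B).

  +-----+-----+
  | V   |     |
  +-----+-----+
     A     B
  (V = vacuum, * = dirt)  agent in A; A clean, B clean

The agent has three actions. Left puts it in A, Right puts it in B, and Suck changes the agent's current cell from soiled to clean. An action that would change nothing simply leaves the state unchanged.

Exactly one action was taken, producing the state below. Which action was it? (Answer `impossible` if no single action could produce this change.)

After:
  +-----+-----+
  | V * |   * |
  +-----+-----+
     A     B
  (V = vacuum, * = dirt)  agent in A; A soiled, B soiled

try  Left: <A|clean|clean>
try Right: <B|clean|clean>
try  Suck: <A|clean|clean>
no single action produces the after-state

impossible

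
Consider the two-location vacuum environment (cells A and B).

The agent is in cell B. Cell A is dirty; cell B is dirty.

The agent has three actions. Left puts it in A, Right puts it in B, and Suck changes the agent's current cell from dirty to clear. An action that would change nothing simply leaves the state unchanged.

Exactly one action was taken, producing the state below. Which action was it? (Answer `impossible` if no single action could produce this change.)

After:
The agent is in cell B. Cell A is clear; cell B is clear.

impossible

try  Left: in A — A dirty, B dirty
try Right: in B — A dirty, B dirty
try  Suck: in B — A dirty, B clear
no single action produces the after-state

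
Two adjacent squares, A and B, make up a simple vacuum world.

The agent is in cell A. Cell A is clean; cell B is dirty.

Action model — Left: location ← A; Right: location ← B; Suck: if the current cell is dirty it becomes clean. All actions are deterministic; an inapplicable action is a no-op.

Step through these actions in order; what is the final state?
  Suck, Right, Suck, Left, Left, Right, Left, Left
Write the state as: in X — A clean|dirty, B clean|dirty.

1) do Suck; now in A — A clean, B dirty
2) do Right; now in B — A clean, B dirty
3) do Suck; now in B — A clean, B clean
4) do Left; now in A — A clean, B clean
5) do Left; now in A — A clean, B clean
6) do Right; now in B — A clean, B clean
7) do Left; now in A — A clean, B clean
8) do Left; now in A — A clean, B clean

in A — A clean, B clean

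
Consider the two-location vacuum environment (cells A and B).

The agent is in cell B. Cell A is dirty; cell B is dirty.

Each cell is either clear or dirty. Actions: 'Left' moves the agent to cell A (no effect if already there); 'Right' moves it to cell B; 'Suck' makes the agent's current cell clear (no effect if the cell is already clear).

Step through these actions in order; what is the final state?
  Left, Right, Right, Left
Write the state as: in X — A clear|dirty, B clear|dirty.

[1] after Left: in A — A dirty, B dirty
[2] after Right: in B — A dirty, B dirty
[3] after Right: in B — A dirty, B dirty
[4] after Left: in A — A dirty, B dirty

in A — A dirty, B dirty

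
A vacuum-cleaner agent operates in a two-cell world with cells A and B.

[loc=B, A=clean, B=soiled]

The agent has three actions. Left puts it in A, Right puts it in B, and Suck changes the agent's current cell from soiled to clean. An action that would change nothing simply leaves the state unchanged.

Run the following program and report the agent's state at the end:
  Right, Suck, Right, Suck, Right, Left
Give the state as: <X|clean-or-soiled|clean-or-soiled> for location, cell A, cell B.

step 1/6 (Right): <B|clean|soiled>
step 2/6 (Suck): <B|clean|clean>
step 3/6 (Right): <B|clean|clean>
step 4/6 (Suck): <B|clean|clean>
step 5/6 (Right): <B|clean|clean>
step 6/6 (Left): <A|clean|clean>

<A|clean|clean>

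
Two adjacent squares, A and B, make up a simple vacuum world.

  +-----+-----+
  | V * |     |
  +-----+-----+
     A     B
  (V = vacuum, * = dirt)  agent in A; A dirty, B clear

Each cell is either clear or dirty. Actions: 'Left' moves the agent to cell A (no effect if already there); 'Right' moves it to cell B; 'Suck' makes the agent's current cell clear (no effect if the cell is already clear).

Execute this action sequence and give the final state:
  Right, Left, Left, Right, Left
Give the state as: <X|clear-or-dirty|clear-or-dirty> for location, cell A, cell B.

[1] after Right: <B|dirty|clear>
[2] after Left: <A|dirty|clear>
[3] after Left: <A|dirty|clear>
[4] after Right: <B|dirty|clear>
[5] after Left: <A|dirty|clear>

<A|dirty|clear>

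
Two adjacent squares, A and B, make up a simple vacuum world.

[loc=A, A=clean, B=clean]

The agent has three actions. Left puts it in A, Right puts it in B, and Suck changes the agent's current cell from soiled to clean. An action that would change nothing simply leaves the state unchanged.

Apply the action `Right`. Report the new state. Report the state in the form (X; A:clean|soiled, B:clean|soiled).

start: (A; A:clean, B:clean)
step 1/1 (Right): (B; A:clean, B:clean)

(B; A:clean, B:clean)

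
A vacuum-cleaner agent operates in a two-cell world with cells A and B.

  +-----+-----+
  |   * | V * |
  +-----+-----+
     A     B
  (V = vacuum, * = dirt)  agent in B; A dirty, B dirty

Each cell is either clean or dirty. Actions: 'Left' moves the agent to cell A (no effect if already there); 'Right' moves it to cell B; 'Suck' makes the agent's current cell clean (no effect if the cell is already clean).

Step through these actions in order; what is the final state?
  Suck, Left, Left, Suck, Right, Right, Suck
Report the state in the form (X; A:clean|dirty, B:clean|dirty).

[1] after Suck: (B; A:dirty, B:clean)
[2] after Left: (A; A:dirty, B:clean)
[3] after Left: (A; A:dirty, B:clean)
[4] after Suck: (A; A:clean, B:clean)
[5] after Right: (B; A:clean, B:clean)
[6] after Right: (B; A:clean, B:clean)
[7] after Suck: (B; A:clean, B:clean)

(B; A:clean, B:clean)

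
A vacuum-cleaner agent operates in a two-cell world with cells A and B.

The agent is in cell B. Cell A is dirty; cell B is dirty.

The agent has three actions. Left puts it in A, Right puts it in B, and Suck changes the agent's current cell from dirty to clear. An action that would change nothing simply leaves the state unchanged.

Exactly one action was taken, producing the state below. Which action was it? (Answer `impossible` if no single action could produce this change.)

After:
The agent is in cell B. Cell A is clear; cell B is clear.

try  Left: in A — A dirty, B dirty
try Right: in B — A dirty, B dirty
try  Suck: in B — A dirty, B clear
no single action produces the after-state

impossible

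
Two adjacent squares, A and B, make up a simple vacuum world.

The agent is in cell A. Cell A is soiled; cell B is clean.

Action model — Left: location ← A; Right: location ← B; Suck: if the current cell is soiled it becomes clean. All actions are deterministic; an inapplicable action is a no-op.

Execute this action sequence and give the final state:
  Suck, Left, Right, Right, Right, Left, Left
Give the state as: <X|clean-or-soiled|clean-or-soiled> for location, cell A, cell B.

<A|clean|clean>

[1] after Suck: <A|clean|clean>
[2] after Left: <A|clean|clean>
[3] after Right: <B|clean|clean>
[4] after Right: <B|clean|clean>
[5] after Right: <B|clean|clean>
[6] after Left: <A|clean|clean>
[7] after Left: <A|clean|clean>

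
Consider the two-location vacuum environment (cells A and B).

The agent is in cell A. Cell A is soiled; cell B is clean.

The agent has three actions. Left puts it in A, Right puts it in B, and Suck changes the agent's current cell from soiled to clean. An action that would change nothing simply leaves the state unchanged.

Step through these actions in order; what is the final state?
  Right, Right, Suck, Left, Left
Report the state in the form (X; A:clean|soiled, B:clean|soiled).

(A; A:soiled, B:clean)

1) do Right; now (B; A:soiled, B:clean)
2) do Right; now (B; A:soiled, B:clean)
3) do Suck; now (B; A:soiled, B:clean)
4) do Left; now (A; A:soiled, B:clean)
5) do Left; now (A; A:soiled, B:clean)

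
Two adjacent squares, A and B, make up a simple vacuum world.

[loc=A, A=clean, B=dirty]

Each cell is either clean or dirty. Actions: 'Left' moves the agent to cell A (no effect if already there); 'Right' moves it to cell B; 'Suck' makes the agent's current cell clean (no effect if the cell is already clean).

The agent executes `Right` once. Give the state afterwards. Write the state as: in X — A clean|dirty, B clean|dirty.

in B — A clean, B dirty

start: in A — A clean, B dirty
t=1 Right ⇒ in B — A clean, B dirty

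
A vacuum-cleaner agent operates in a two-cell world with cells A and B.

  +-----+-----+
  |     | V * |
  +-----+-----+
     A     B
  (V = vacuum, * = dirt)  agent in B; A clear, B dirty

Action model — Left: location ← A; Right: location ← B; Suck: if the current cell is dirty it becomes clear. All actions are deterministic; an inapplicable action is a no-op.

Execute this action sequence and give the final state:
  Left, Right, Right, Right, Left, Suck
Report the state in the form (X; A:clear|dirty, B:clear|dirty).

1) do Left; now (A; A:clear, B:dirty)
2) do Right; now (B; A:clear, B:dirty)
3) do Right; now (B; A:clear, B:dirty)
4) do Right; now (B; A:clear, B:dirty)
5) do Left; now (A; A:clear, B:dirty)
6) do Suck; now (A; A:clear, B:dirty)

(A; A:clear, B:dirty)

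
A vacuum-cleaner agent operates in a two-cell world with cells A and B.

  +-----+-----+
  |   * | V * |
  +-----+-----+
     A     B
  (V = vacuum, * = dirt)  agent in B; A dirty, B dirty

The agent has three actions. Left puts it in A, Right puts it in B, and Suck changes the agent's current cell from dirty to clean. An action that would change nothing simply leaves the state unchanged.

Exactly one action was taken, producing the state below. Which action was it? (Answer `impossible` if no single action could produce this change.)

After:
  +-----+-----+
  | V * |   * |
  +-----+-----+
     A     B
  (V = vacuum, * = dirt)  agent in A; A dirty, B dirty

try  Left: loc=A A=dirty B=dirty  ← match
try Right: loc=B A=dirty B=dirty
try  Suck: loc=B A=dirty B=clean

Left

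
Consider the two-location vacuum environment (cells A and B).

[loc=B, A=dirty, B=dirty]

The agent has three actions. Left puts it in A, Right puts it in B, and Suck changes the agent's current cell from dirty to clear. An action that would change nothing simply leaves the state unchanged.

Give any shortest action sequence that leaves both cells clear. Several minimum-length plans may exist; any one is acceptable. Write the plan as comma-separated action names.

step 1/3 (Suck): (B; A:dirty, B:clear)
step 2/3 (Left): (A; A:dirty, B:clear)
step 3/3 (Suck): (A; A:clear, B:clear)
min 3: Suck B + move + Suck A

Suck, Left, Suck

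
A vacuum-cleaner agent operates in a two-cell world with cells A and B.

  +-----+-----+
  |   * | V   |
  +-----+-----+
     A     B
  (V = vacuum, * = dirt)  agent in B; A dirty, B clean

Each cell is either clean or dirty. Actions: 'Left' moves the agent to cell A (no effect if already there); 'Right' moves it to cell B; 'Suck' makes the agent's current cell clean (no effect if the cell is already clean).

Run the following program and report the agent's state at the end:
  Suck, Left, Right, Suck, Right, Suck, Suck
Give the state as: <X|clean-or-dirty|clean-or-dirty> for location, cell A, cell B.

t=1 Suck ⇒ <B|dirty|clean>
t=2 Left ⇒ <A|dirty|clean>
t=3 Right ⇒ <B|dirty|clean>
t=4 Suck ⇒ <B|dirty|clean>
t=5 Right ⇒ <B|dirty|clean>
t=6 Suck ⇒ <B|dirty|clean>
t=7 Suck ⇒ <B|dirty|clean>

<B|dirty|clean>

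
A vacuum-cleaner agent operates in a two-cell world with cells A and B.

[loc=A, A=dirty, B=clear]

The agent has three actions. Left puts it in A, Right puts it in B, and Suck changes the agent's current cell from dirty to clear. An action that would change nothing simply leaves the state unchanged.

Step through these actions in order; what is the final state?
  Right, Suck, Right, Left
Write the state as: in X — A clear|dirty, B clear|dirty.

[1] after Right: in B — A dirty, B clear
[2] after Suck: in B — A dirty, B clear
[3] after Right: in B — A dirty, B clear
[4] after Left: in A — A dirty, B clear

in A — A dirty, B clear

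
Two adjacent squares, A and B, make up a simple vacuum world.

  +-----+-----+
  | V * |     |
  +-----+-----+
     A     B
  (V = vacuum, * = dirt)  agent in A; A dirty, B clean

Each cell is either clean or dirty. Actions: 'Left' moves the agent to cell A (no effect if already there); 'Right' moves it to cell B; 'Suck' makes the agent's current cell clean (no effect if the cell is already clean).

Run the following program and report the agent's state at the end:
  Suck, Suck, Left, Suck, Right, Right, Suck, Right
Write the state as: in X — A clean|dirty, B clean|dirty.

1) do Suck; now in A — A clean, B clean
2) do Suck; now in A — A clean, B clean
3) do Left; now in A — A clean, B clean
4) do Suck; now in A — A clean, B clean
5) do Right; now in B — A clean, B clean
6) do Right; now in B — A clean, B clean
7) do Suck; now in B — A clean, B clean
8) do Right; now in B — A clean, B clean

in B — A clean, B clean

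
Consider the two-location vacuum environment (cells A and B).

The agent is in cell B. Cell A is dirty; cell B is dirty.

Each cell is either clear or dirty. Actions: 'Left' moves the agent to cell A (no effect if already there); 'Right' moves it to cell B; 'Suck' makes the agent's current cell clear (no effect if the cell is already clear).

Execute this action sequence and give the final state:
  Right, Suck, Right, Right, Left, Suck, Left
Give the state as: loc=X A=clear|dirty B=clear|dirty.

t=1 Right ⇒ loc=B A=dirty B=dirty
t=2 Suck ⇒ loc=B A=dirty B=clear
t=3 Right ⇒ loc=B A=dirty B=clear
t=4 Right ⇒ loc=B A=dirty B=clear
t=5 Left ⇒ loc=A A=dirty B=clear
t=6 Suck ⇒ loc=A A=clear B=clear
t=7 Left ⇒ loc=A A=clear B=clear

loc=A A=clear B=clear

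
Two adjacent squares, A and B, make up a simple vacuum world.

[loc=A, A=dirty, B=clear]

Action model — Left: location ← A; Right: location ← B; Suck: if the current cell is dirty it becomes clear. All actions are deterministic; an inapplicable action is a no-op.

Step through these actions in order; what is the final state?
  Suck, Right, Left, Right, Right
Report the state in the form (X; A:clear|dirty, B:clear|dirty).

(B; A:clear, B:clear)

1) do Suck; now (A; A:clear, B:clear)
2) do Right; now (B; A:clear, B:clear)
3) do Left; now (A; A:clear, B:clear)
4) do Right; now (B; A:clear, B:clear)
5) do Right; now (B; A:clear, B:clear)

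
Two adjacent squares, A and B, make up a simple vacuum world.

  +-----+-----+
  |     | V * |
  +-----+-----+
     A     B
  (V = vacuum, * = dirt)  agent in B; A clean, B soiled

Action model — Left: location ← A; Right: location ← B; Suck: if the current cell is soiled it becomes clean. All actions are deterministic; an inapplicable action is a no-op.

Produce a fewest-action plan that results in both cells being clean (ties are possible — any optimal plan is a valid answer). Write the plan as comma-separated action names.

[1] after Suck: (B; A:clean, B:clean)
min 1: B is soiled, one Suck

Suck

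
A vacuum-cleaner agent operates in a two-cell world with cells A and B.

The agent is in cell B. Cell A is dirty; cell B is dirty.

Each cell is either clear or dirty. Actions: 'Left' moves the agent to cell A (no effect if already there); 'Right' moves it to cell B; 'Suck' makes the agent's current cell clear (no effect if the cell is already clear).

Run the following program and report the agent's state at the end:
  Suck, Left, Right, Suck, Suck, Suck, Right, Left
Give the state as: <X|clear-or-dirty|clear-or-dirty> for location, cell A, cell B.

1. Suck → <B|dirty|clear>
2. Left → <A|dirty|clear>
3. Right → <B|dirty|clear>
4. Suck → <B|dirty|clear>
5. Suck → <B|dirty|clear>
6. Suck → <B|dirty|clear>
7. Right → <B|dirty|clear>
8. Left → <A|dirty|clear>

<A|dirty|clear>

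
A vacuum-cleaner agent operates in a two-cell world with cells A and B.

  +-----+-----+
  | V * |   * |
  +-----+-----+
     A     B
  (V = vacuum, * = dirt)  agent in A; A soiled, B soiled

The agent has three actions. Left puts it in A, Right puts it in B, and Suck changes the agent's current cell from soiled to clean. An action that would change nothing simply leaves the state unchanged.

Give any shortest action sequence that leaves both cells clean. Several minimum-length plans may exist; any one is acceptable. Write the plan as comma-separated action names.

step 1/3 (Suck): in A — A clean, B soiled
step 2/3 (Right): in B — A clean, B soiled
step 3/3 (Suck): in B — A clean, B clean
min 3: Suck A + move + Suck B

Suck, Right, Suck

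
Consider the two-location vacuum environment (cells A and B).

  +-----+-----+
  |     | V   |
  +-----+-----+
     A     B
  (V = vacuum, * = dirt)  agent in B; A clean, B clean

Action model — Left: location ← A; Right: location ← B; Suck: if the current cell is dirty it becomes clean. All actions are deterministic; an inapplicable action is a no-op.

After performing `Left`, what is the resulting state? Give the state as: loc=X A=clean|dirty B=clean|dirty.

start: loc=B A=clean B=clean
1. Left → loc=A A=clean B=clean

loc=A A=clean B=clean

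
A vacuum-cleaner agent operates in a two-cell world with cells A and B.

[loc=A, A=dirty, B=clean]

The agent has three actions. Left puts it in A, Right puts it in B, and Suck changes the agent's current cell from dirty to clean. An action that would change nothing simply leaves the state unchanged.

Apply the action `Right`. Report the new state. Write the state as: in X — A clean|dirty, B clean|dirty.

start: in A — A dirty, B clean
Right (#1): in B — A dirty, B clean

in B — A dirty, B clean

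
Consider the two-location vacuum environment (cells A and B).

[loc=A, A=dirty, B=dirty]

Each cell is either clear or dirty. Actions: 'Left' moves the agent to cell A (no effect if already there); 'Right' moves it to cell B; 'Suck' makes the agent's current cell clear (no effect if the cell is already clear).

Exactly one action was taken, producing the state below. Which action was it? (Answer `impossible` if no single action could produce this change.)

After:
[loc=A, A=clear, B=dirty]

Suck

try  Left: in A — A dirty, B dirty
try Right: in B — A dirty, B dirty
try  Suck: in A — A clear, B dirty  ← match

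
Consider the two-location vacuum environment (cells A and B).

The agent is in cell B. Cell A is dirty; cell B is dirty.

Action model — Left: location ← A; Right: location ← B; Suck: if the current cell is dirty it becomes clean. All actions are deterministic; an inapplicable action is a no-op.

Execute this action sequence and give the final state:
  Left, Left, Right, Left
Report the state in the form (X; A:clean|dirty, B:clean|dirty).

(A; A:dirty, B:dirty)

[1] after Left: (A; A:dirty, B:dirty)
[2] after Left: (A; A:dirty, B:dirty)
[3] after Right: (B; A:dirty, B:dirty)
[4] after Left: (A; A:dirty, B:dirty)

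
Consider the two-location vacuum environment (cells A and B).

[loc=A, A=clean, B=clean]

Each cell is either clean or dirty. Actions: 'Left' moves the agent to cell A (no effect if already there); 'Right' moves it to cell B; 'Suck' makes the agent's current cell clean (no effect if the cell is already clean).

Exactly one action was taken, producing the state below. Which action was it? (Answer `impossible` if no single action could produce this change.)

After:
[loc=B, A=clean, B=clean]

Right

try  Left: in A — A clean, B clean
try Right: in B — A clean, B clean  ← match
try  Suck: in A — A clean, B clean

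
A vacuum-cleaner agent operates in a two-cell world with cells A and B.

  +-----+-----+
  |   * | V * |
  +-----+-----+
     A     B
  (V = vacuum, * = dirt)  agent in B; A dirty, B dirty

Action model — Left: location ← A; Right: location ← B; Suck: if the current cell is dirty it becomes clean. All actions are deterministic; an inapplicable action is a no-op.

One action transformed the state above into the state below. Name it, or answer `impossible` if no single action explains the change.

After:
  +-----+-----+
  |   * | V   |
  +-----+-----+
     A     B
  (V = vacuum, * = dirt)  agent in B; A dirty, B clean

try  Left: loc=A A=dirty B=dirty
try Right: loc=B A=dirty B=dirty
try  Suck: loc=B A=dirty B=clean  ← match

Suck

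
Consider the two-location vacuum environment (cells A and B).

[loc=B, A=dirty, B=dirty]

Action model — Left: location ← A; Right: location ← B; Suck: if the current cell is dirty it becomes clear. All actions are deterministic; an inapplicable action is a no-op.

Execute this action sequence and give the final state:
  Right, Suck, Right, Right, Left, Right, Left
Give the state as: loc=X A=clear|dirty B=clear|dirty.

loc=A A=dirty B=clear

t=1 Right ⇒ loc=B A=dirty B=dirty
t=2 Suck ⇒ loc=B A=dirty B=clear
t=3 Right ⇒ loc=B A=dirty B=clear
t=4 Right ⇒ loc=B A=dirty B=clear
t=5 Left ⇒ loc=A A=dirty B=clear
t=6 Right ⇒ loc=B A=dirty B=clear
t=7 Left ⇒ loc=A A=dirty B=clear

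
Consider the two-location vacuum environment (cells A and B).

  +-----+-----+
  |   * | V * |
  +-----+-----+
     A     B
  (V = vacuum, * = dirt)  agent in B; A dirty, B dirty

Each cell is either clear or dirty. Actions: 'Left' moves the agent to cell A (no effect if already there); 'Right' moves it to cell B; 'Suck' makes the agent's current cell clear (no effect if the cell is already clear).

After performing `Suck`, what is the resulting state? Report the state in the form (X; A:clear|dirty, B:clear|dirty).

start: (B; A:dirty, B:dirty)
Suck (#1): (B; A:dirty, B:clear)

(B; A:dirty, B:clear)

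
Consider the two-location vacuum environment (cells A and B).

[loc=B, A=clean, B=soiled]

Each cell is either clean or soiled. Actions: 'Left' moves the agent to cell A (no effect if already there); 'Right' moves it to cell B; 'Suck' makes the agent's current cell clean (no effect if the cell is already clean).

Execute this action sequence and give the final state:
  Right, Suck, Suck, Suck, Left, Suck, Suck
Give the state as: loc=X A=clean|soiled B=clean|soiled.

t=1 Right ⇒ loc=B A=clean B=soiled
t=2 Suck ⇒ loc=B A=clean B=clean
t=3 Suck ⇒ loc=B A=clean B=clean
t=4 Suck ⇒ loc=B A=clean B=clean
t=5 Left ⇒ loc=A A=clean B=clean
t=6 Suck ⇒ loc=A A=clean B=clean
t=7 Suck ⇒ loc=A A=clean B=clean

loc=A A=clean B=clean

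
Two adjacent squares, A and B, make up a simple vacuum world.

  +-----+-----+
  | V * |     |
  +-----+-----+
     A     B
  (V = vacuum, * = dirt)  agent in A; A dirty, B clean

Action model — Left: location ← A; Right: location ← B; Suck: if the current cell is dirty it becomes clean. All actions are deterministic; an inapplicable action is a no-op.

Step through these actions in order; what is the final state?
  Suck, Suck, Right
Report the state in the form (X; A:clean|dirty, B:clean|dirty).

Suck (#1): (A; A:clean, B:clean)
Suck (#2): (A; A:clean, B:clean)
Right (#3): (B; A:clean, B:clean)

(B; A:clean, B:clean)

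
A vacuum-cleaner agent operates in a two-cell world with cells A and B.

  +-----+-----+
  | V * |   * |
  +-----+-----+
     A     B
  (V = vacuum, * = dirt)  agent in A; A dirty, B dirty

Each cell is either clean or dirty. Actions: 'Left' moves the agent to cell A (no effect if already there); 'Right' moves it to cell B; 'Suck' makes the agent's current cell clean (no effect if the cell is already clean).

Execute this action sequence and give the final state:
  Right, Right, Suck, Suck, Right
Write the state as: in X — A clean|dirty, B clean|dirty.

Right (#1): in B — A dirty, B dirty
Right (#2): in B — A dirty, B dirty
Suck (#3): in B — A dirty, B clean
Suck (#4): in B — A dirty, B clean
Right (#5): in B — A dirty, B clean

in B — A dirty, B clean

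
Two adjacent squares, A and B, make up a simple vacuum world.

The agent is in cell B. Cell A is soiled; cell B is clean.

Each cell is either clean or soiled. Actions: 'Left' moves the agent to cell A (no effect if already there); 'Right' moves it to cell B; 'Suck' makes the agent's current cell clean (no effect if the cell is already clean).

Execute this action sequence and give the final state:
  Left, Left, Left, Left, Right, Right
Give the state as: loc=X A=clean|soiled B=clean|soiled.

loc=B A=soiled B=clean

t=1 Left ⇒ loc=A A=soiled B=clean
t=2 Left ⇒ loc=A A=soiled B=clean
t=3 Left ⇒ loc=A A=soiled B=clean
t=4 Left ⇒ loc=A A=soiled B=clean
t=5 Right ⇒ loc=B A=soiled B=clean
t=6 Right ⇒ loc=B A=soiled B=clean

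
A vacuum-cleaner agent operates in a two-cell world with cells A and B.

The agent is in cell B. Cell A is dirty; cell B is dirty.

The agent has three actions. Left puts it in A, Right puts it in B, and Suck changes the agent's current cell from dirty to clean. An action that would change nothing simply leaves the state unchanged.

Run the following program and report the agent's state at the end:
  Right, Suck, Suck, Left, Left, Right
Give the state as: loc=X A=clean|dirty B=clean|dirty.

loc=B A=dirty B=clean

Right (#1): loc=B A=dirty B=dirty
Suck (#2): loc=B A=dirty B=clean
Suck (#3): loc=B A=dirty B=clean
Left (#4): loc=A A=dirty B=clean
Left (#5): loc=A A=dirty B=clean
Right (#6): loc=B A=dirty B=clean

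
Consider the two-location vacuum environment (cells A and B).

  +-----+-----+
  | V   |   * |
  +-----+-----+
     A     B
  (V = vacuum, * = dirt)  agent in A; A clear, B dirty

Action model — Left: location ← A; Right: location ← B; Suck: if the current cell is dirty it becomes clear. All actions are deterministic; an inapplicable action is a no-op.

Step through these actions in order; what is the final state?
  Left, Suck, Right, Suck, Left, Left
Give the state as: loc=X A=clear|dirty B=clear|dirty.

loc=A A=clear B=clear

step 1/6 (Left): loc=A A=clear B=dirty
step 2/6 (Suck): loc=A A=clear B=dirty
step 3/6 (Right): loc=B A=clear B=dirty
step 4/6 (Suck): loc=B A=clear B=clear
step 5/6 (Left): loc=A A=clear B=clear
step 6/6 (Left): loc=A A=clear B=clear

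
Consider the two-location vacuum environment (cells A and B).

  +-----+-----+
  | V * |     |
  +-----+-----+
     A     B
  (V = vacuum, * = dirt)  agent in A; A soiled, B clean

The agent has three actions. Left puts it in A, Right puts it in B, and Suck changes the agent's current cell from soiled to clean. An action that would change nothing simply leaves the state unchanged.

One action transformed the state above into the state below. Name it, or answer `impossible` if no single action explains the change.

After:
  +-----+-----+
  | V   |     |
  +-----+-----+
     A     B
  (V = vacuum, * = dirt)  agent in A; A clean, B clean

try  Left: <A|soiled|clean>
try Right: <B|soiled|clean>
try  Suck: <A|clean|clean>  ← match

Suck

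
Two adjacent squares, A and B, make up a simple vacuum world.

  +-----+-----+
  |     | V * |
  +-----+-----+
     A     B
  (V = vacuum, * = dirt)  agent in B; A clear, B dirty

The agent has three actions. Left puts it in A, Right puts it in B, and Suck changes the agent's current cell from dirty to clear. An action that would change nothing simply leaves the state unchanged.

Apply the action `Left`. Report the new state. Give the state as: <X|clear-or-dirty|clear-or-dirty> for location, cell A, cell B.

start: <B|clear|dirty>
t=1 Left ⇒ <A|clear|dirty>

<A|clear|dirty>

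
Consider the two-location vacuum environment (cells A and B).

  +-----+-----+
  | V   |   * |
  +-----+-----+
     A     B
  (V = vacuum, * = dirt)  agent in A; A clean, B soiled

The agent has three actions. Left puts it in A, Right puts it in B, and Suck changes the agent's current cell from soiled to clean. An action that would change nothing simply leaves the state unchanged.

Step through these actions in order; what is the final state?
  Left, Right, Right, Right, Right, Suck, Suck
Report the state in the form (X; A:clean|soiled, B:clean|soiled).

step 1/7 (Left): (A; A:clean, B:soiled)
step 2/7 (Right): (B; A:clean, B:soiled)
step 3/7 (Right): (B; A:clean, B:soiled)
step 4/7 (Right): (B; A:clean, B:soiled)
step 5/7 (Right): (B; A:clean, B:soiled)
step 6/7 (Suck): (B; A:clean, B:clean)
step 7/7 (Suck): (B; A:clean, B:clean)

(B; A:clean, B:clean)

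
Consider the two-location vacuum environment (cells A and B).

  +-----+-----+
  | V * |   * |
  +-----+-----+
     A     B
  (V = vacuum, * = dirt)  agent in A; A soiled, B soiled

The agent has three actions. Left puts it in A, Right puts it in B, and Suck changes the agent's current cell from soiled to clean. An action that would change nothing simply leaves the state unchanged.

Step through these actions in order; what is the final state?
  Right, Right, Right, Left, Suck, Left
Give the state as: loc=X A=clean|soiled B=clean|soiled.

Right (#1): loc=B A=soiled B=soiled
Right (#2): loc=B A=soiled B=soiled
Right (#3): loc=B A=soiled B=soiled
Left (#4): loc=A A=soiled B=soiled
Suck (#5): loc=A A=clean B=soiled
Left (#6): loc=A A=clean B=soiled

loc=A A=clean B=soiled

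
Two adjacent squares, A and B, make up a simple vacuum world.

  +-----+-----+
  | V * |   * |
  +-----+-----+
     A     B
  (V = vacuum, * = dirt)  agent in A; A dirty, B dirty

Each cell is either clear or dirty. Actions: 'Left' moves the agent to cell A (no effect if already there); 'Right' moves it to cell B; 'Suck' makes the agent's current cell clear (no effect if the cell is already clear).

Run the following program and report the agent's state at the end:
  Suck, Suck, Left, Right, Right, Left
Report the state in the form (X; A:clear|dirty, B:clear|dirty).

step 1/6 (Suck): (A; A:clear, B:dirty)
step 2/6 (Suck): (A; A:clear, B:dirty)
step 3/6 (Left): (A; A:clear, B:dirty)
step 4/6 (Right): (B; A:clear, B:dirty)
step 5/6 (Right): (B; A:clear, B:dirty)
step 6/6 (Left): (A; A:clear, B:dirty)

(A; A:clear, B:dirty)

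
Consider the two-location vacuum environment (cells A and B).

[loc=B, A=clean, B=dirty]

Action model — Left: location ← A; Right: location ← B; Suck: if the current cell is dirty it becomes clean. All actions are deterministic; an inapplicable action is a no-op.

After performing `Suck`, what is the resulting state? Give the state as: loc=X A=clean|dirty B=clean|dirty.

loc=B A=clean B=clean

start: loc=B A=clean B=dirty
Suck (#1): loc=B A=clean B=clean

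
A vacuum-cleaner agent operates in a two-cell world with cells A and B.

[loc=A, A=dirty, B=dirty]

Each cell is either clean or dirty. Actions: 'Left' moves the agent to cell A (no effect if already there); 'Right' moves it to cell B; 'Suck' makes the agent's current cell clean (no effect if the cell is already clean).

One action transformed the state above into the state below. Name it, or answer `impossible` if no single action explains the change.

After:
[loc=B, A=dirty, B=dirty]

Right

try  Left: <A|dirty|dirty>
try Right: <B|dirty|dirty>  ← match
try  Suck: <A|clean|dirty>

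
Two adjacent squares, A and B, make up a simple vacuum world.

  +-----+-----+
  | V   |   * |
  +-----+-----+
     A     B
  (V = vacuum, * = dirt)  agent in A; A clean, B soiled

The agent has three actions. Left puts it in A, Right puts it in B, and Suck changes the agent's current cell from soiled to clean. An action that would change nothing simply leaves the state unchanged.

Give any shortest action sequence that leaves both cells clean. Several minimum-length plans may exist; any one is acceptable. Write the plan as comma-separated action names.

Right, Suck

1. Right → (B; A:clean, B:soiled)
2. Suck → (B; A:clean, B:clean)
min 2: go B then Suck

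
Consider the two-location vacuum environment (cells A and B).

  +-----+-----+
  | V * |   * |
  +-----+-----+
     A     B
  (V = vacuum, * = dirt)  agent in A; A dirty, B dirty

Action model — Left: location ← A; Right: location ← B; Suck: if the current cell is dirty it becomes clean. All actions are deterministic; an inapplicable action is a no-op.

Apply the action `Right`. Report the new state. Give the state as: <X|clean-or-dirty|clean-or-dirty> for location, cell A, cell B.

start: <A|dirty|dirty>
step 1/1 (Right): <B|dirty|dirty>

<B|dirty|dirty>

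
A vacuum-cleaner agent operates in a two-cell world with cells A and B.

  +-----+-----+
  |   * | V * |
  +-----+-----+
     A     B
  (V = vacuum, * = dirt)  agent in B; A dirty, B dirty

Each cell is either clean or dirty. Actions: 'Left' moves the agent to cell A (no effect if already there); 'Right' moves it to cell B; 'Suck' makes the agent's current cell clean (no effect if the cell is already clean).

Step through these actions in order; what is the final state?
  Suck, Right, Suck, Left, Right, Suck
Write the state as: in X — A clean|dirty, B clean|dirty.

in B — A dirty, B clean

1) do Suck; now in B — A dirty, B clean
2) do Right; now in B — A dirty, B clean
3) do Suck; now in B — A dirty, B clean
4) do Left; now in A — A dirty, B clean
5) do Right; now in B — A dirty, B clean
6) do Suck; now in B — A dirty, B clean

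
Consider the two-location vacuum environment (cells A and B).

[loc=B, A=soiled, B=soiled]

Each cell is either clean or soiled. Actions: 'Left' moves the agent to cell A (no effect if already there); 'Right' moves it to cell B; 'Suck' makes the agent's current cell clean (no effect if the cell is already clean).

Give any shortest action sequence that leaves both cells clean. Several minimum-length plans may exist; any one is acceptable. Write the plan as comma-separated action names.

t=1 Suck ⇒ (B; A:soiled, B:clean)
t=2 Left ⇒ (A; A:soiled, B:clean)
t=3 Suck ⇒ (A; A:clean, B:clean)
min 3: Suck B + move + Suck A

Suck, Left, Suck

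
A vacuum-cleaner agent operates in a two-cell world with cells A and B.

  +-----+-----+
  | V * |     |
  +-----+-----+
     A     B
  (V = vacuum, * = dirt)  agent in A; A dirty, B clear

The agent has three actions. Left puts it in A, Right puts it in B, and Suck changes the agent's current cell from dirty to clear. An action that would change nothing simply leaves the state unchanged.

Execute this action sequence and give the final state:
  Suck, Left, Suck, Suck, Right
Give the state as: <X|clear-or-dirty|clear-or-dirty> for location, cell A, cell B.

step 1/5 (Suck): <A|clear|clear>
step 2/5 (Left): <A|clear|clear>
step 3/5 (Suck): <A|clear|clear>
step 4/5 (Suck): <A|clear|clear>
step 5/5 (Right): <B|clear|clear>

<B|clear|clear>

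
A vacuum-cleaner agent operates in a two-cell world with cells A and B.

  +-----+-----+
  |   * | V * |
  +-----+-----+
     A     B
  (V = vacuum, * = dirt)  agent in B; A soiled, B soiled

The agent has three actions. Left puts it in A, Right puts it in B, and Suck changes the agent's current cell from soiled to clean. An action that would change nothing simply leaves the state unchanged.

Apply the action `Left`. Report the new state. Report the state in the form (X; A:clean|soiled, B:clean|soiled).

start: (B; A:soiled, B:soiled)
t=1 Left ⇒ (A; A:soiled, B:soiled)

(A; A:soiled, B:soiled)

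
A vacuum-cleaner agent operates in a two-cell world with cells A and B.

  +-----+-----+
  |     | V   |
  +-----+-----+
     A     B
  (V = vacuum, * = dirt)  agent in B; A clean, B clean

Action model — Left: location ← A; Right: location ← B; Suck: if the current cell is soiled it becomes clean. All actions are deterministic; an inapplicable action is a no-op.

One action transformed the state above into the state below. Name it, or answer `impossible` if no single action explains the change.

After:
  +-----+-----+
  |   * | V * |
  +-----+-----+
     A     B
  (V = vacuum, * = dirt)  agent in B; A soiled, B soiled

impossible

try  Left: (A; A:clean, B:clean)
try Right: (B; A:clean, B:clean)
try  Suck: (B; A:clean, B:clean)
no single action produces the after-state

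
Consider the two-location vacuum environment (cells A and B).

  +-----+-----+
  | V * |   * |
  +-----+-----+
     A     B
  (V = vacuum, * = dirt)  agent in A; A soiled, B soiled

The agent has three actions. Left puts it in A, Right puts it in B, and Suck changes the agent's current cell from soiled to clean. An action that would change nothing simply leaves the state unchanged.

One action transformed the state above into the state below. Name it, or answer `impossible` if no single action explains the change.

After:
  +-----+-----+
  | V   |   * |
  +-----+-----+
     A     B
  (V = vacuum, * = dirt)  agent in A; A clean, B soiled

try  Left: in A — A soiled, B soiled
try Right: in B — A soiled, B soiled
try  Suck: in A — A clean, B soiled  ← match

Suck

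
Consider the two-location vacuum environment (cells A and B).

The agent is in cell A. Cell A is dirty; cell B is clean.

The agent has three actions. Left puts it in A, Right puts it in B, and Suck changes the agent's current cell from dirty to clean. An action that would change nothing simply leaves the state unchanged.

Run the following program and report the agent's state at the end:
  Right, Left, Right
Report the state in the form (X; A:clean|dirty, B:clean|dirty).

(B; A:dirty, B:clean)

[1] after Right: (B; A:dirty, B:clean)
[2] after Left: (A; A:dirty, B:clean)
[3] after Right: (B; A:dirty, B:clean)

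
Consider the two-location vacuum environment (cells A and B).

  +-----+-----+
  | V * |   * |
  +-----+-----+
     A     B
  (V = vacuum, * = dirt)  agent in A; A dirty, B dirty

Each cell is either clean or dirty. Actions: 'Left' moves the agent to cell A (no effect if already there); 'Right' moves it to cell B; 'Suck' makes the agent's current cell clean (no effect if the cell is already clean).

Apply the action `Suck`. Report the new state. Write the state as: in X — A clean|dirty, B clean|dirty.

in A — A clean, B dirty

start: in A — A dirty, B dirty
t=1 Suck ⇒ in A — A clean, B dirty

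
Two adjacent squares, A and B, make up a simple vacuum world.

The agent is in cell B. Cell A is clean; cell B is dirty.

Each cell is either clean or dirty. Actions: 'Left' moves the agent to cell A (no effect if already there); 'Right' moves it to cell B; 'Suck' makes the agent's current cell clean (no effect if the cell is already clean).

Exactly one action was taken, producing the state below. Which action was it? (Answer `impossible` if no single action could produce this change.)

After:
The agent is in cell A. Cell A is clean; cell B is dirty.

try  Left: loc=A A=clean B=dirty  ← match
try Right: loc=B A=clean B=dirty
try  Suck: loc=B A=clean B=clean

Left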